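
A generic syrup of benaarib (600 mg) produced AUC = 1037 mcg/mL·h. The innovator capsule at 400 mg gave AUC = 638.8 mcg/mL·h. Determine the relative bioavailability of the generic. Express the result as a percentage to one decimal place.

F_rel = 108.2%

F_rel = (AUC_test/D_test) / (AUC_ref/D_ref)
      = (1037/600) / (638.8/400)
      = 1.72833 / 1.597 = 1.0822 = 108.22%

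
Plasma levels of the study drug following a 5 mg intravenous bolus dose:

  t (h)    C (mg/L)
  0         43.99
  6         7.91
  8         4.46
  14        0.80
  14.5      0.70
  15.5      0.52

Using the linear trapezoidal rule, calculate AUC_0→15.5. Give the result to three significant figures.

Trapezoidal AUC_0→15.5:
  [0→6]: (43.99+7.91)/2 × 6 = 155.7
  [6→8]: (7.91+4.46)/2 × 2 = 12.37
  [8→14]: (4.46+0.80)/2 × 6 = 15.78
  [14→14.5]: (0.80+0.70)/2 × 0.5 = 0.375
  [14.5→15.5]: (0.70+0.52)/2 × 1 = 0.61
  Sum = 184.835 mg/L·h

AUC = 185 mg/L·h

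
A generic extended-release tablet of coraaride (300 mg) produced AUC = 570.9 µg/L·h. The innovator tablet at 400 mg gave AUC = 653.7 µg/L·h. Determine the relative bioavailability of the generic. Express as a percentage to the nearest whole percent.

F_rel = 116%

F_rel = (AUC_test/D_test) / (AUC_ref/D_ref)
      = (570.9/300) / (653.7/400)
      = 1.903 / 1.63425 = 1.1644 = 116.44%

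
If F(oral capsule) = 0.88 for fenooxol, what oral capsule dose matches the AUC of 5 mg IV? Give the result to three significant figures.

D_oral = 5.68 mg

For equal systemic exposure: F × D_ev = D_iv
D_ev = D_iv / F = 5 / 0.88 = 5.68182 mg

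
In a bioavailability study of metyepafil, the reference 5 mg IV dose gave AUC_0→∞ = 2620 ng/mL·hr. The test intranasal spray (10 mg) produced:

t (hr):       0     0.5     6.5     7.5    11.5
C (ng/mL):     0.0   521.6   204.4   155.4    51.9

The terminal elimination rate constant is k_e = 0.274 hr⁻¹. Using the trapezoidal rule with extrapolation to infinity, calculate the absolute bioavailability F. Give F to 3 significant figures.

F = 0.590

Trapezoidal AUC_0→11.5 (intranasal spray):
  [0→0.5]: (0.0+521.6)/2 × 0.5 = 130.4
  [0.5→6.5]: (521.6+204.4)/2 × 6 = 2178.0
  [6.5→7.5]: (204.4+155.4)/2 × 1 = 179.9
  [7.5→11.5]: (155.4+51.9)/2 × 4 = 414.6
  Sum = 2902.9 ng/mL·hr
Tail: C_last/k_e = 51.9/0.274 = 189.416
AUC_0→∞ (intranasal spray) = 2902.9 + 189.416 = 3092.316 ng/mL·hr
F = (AUC_ev/D_ev)/(AUC_iv/D_iv) = (3092.316/10)/(2620/5) = 309.2316/524 = 0.5901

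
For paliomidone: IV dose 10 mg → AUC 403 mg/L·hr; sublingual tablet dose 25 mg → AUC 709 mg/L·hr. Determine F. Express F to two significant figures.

F = 0.70

F = (AUC_ev / D_ev) / (AUC_iv / D_iv)
  = (709/25) / (403/10)
  = 28.36 / 40.3 = 0.7037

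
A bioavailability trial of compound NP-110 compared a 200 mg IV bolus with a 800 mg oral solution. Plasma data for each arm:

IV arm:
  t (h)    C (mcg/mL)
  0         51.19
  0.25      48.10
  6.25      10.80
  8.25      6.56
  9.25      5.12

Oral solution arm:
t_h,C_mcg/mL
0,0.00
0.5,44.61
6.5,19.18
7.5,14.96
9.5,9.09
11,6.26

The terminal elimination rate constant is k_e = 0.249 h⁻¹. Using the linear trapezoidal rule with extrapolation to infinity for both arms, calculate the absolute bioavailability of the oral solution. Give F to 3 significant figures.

Trapezoidal AUC_0→9.25 (IV):
  [0→0.25]: (51.19+48.10)/2 × 0.25 = 12.41125
  [0.25→6.25]: (48.10+10.80)/2 × 6 = 176.7
  [6.25→8.25]: (10.80+6.56)/2 × 2 = 17.36
  [8.25→9.25]: (6.56+5.12)/2 × 1 = 5.84
  Sum = 212.31125 mcg/mL·h
IV tail: 5.12/0.249 = 20.562; AUC_iv,0→∞ = 212.31125 + 20.562 = 232.87325 mcg/mL·h
Trapezoidal AUC_0→11 (oral solution):
  [0→0.5]: (0.00+44.61)/2 × 0.5 = 11.1525
  [0.5→6.5]: (44.61+19.18)/2 × 6 = 191.37
  [6.5→7.5]: (19.18+14.96)/2 × 1 = 17.07
  [7.5→9.5]: (14.96+9.09)/2 × 2 = 24.05
  [9.5→11]: (9.09+6.26)/2 × 1.5 = 11.5125
  Sum = 255.155 mcg/mL·h
oral solution tail: 6.26/0.249 = 25.141; AUC_ev,0→∞ = 255.155 + 25.141 = 280.296 mcg/mL·h
F = (AUC_ev/D_ev)/(AUC_iv/D_iv) = (280.296/800)/(232.87325/200) = 0.35037/1.16437 = 0.3009

F = 0.301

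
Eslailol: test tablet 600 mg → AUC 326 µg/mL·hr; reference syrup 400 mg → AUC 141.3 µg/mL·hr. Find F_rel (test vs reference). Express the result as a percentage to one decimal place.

F_rel = (AUC_test/D_test) / (AUC_ref/D_ref)
      = (326/600) / (141.3/400)
      = 0.543333 / 0.35325 = 1.5381 = 153.81%

F_rel = 153.8%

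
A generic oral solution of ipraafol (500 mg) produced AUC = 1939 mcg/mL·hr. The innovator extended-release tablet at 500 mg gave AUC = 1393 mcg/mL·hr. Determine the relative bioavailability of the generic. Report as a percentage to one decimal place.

F_rel = 139.2%

F_rel = (AUC_test/D_test) / (AUC_ref/D_ref)
      = (1939/500) / (1393/500)
      = 3.878 / 2.786 = 1.3920 = 139.20%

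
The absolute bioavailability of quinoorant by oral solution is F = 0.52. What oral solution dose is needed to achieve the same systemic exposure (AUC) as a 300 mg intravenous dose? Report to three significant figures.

D_oral = 577 mg

For equal systemic exposure: F × D_ev = D_iv
D_ev = D_iv / F = 300 / 0.52 = 576.923 mg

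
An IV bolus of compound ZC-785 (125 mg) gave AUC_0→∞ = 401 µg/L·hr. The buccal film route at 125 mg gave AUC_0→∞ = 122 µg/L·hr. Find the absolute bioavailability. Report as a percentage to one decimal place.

F = 30.4%

F = (AUC_ev / D_ev) / (AUC_iv / D_iv)
  = (122/125) / (401/125)
  = 0.976 / 3.208 = 0.3042
  = 30.42%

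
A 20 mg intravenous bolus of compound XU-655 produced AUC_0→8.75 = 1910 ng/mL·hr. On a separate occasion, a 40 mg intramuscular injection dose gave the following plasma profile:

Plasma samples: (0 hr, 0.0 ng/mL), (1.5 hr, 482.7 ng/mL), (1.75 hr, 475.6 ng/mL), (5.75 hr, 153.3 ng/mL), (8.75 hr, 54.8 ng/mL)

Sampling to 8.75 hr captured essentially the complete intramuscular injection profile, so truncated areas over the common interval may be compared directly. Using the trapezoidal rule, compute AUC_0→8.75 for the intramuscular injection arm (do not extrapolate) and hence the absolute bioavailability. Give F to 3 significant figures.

F = 0.537

Trapezoidal AUC_0→8.75 (intramuscular injection):
  [0→1.5]: (0.0+482.7)/2 × 1.5 = 362.025
  [1.5→1.75]: (482.7+475.6)/2 × 0.25 = 119.7875
  [1.75→5.75]: (475.6+153.3)/2 × 4 = 1257.8
  [5.75→8.75]: (153.3+54.8)/2 × 3 = 312.15
  Sum = 2051.7625 ng/mL·hr
F = (AUC_ev/D_ev)/(AUC_iv/D_iv) = (2051.7625/40)/(1910/20) = 51.2941/95.5 = 0.5371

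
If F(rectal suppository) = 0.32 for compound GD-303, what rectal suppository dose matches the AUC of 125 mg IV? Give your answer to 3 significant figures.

For equal systemic exposure: F × D_ev = D_iv
D_ev = D_iv / F = 125 / 0.32 = 390.625 mg

D_rectal = 391 mg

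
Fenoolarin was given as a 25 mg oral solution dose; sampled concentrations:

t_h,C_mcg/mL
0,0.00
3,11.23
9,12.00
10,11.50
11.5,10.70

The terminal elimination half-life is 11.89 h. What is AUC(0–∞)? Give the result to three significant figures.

Trapezoidal AUC_0→11.5:
  [0→3]: (0.00+11.23)/2 × 3 = 16.845
  [3→9]: (11.23+12.00)/2 × 6 = 69.69
  [9→10]: (12.00+11.50)/2 × 1 = 11.75
  [10→11.5]: (11.50+10.70)/2 × 1.5 = 16.65
  Sum = 114.935 mcg/mL·h
k_e = ln2 / t½ = 0.693147 / 11.89 = 0.0583 h^-1
Extrapolated tail: C_last / k_e = 10.70 / 0.0583 = 183.533
AUC_0→∞ = 114.935 + 183.533 = 298.468 mcg/mL·h

AUC = 298 mcg/mL·h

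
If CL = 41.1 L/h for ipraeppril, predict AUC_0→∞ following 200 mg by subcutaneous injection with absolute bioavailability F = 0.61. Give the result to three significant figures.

AUC_0→∞ = F × Dose / CL
        = 0.61 × 200 / 41.1 = 2.96837 mg/L·h

AUC = 2.97 mg/L·h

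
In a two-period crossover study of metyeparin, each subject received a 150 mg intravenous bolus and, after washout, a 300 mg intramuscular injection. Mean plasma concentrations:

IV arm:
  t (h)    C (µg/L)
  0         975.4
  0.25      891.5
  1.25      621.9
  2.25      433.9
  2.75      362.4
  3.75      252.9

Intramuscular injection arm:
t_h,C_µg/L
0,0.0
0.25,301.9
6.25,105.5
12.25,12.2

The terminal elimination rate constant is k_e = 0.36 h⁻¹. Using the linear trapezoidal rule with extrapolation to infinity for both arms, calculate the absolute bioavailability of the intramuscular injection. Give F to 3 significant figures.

F = 0.302

Trapezoidal AUC_0→3.75 (IV):
  [0→0.25]: (975.4+891.5)/2 × 0.25 = 233.3625
  [0.25→1.25]: (891.5+621.9)/2 × 1 = 756.7
  [1.25→2.25]: (621.9+433.9)/2 × 1 = 527.9
  [2.25→2.75]: (433.9+362.4)/2 × 0.5 = 199.075
  [2.75→3.75]: (362.4+252.9)/2 × 1 = 307.65
  Sum = 2024.6875 µg/L·h
IV tail: 252.9/0.36 = 702.500; AUC_iv,0→∞ = 2024.6875 + 702.500 = 2727.1875 µg/L·h
Trapezoidal AUC_0→12.25 (intramuscular injection):
  [0→0.25]: (0.0+301.9)/2 × 0.25 = 37.7375
  [0.25→6.25]: (301.9+105.5)/2 × 6 = 1222.2
  [6.25→12.25]: (105.5+12.2)/2 × 6 = 353.1
  Sum = 1613.0375 µg/L·h
intramuscular injection tail: 12.2/0.36 = 33.889; AUC_ev,0→∞ = 1613.0375 + 33.889 = 1646.9265 µg/L·h
F = (AUC_ev/D_ev)/(AUC_iv/D_iv) = (1646.9265/300)/(2727.1875/150) = 5.489755/18.18125 = 0.3019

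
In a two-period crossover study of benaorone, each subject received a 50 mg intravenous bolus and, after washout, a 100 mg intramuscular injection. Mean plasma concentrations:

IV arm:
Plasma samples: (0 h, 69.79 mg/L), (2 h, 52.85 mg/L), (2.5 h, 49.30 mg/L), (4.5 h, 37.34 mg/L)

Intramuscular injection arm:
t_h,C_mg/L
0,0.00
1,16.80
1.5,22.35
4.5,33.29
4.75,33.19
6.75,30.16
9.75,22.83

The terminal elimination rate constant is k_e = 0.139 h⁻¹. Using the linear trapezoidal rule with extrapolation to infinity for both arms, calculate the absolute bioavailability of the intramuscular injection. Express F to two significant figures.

Trapezoidal AUC_0→4.5 (IV):
  [0→2]: (69.79+52.85)/2 × 2 = 122.64
  [2→2.5]: (52.85+49.30)/2 × 0.5 = 25.5375
  [2.5→4.5]: (49.30+37.34)/2 × 2 = 86.64
  Sum = 234.8175 mg/L·h
IV tail: 37.34/0.139 = 268.633; AUC_iv,0→∞ = 234.8175 + 268.633 = 503.4505 mg/L·h
Trapezoidal AUC_0→9.75 (intramuscular injection):
  [0→1]: (0.00+16.80)/2 × 1 = 8.4
  [1→1.5]: (16.80+22.35)/2 × 0.5 = 9.7875
  [1.5→4.5]: (22.35+33.29)/2 × 3 = 83.46
  [4.5→4.75]: (33.29+33.19)/2 × 0.25 = 8.31
  [4.75→6.75]: (33.19+30.16)/2 × 2 = 63.35
  [6.75→9.75]: (30.16+22.83)/2 × 3 = 79.485
  Sum = 252.7925 mg/L·h
intramuscular injection tail: 22.83/0.139 = 164.245; AUC_ev,0→∞ = 252.7925 + 164.245 = 417.0375 mg/L·h
F = (AUC_ev/D_ev)/(AUC_iv/D_iv) = (417.0375/100)/(503.4505/50) = 4.170375/10.06901 = 0.4142

F = 0.41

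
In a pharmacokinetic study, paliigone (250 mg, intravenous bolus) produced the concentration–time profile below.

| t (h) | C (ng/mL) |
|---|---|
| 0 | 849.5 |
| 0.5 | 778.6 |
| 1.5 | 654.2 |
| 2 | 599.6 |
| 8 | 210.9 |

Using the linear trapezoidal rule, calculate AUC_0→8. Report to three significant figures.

Trapezoidal AUC_0→8:
  [0→0.5]: (849.5+778.6)/2 × 0.5 = 407.025
  [0.5→1.5]: (778.6+654.2)/2 × 1 = 716.4
  [1.5→2]: (654.2+599.6)/2 × 0.5 = 313.45
  [2→8]: (599.6+210.9)/2 × 6 = 2431.5
  Sum = 3868.375 ng/mL·h

AUC = 3870 ng/mL·h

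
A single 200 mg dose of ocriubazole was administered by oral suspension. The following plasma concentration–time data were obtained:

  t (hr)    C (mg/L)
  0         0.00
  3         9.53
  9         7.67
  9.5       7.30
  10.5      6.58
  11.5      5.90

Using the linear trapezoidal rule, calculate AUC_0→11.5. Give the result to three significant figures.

AUC = 82.8 mg/L·hr

Trapezoidal AUC_0→11.5:
  [0→3]: (0.00+9.53)/2 × 3 = 14.295
  [3→9]: (9.53+7.67)/2 × 6 = 51.6
  [9→9.5]: (7.67+7.30)/2 × 0.5 = 3.7425
  [9.5→10.5]: (7.30+6.58)/2 × 1 = 6.94
  [10.5→11.5]: (6.58+5.90)/2 × 1 = 6.24
  Sum = 82.8175 mg/L·hr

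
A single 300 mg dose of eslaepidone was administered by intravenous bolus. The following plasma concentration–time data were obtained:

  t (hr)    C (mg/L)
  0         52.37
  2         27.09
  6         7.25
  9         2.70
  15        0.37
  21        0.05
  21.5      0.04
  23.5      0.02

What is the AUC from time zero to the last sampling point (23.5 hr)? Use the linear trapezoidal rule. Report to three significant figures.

Trapezoidal AUC_0→23.5:
  [0→2]: (52.37+27.09)/2 × 2 = 79.46
  [2→6]: (27.09+7.25)/2 × 4 = 68.68
  [6→9]: (7.25+2.70)/2 × 3 = 14.925
  [9→15]: (2.70+0.37)/2 × 6 = 9.21
  [15→21]: (0.37+0.05)/2 × 6 = 1.26
  [21→21.5]: (0.05+0.04)/2 × 0.5 = 0.0225
  [21.5→23.5]: (0.04+0.02)/2 × 2 = 0.06
  Sum = 173.6175 mg/L·hr

AUC = 174 mg/L·hr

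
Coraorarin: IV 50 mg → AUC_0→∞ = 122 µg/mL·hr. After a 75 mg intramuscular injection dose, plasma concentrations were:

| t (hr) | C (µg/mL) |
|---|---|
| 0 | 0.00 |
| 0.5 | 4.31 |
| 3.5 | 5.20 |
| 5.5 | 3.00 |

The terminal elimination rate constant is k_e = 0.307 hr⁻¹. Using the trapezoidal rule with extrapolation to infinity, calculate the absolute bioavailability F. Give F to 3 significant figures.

F = 0.182

Trapezoidal AUC_0→5.5 (intramuscular injection):
  [0→0.5]: (0.00+4.31)/2 × 0.5 = 1.0775
  [0.5→3.5]: (4.31+5.20)/2 × 3 = 14.265
  [3.5→5.5]: (5.20+3.00)/2 × 2 = 8.2
  Sum = 23.5425 µg/mL·hr
Tail: C_last/k_e = 3.00/0.307 = 9.772
AUC_0→∞ (intramuscular injection) = 23.5425 + 9.772 = 33.3145 µg/mL·hr
F = (AUC_ev/D_ev)/(AUC_iv/D_iv) = (33.3145/75)/(122/50) = 0.444193/2.44 = 0.1820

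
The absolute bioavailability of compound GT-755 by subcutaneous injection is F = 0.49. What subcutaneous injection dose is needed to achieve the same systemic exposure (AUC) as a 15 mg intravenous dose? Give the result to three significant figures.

D_subcutaneous = 30.6 mg

For equal systemic exposure: F × D_ev = D_iv
D_ev = D_iv / F = 15 / 0.49 = 30.6122 mg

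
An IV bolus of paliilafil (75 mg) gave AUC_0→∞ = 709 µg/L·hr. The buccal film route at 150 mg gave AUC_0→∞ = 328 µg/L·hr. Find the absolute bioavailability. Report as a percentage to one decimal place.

F = (AUC_ev / D_ev) / (AUC_iv / D_iv)
  = (328/150) / (709/75)
  = 2.18667 / 9.45333 = 0.2313
  = 23.13%

F = 23.1%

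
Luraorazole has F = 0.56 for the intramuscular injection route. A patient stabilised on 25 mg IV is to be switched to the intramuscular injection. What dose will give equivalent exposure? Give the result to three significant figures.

D_intramuscular = 44.6 mg

For equal systemic exposure: F × D_ev = D_iv
D_ev = D_iv / F = 25 / 0.56 = 44.6429 mg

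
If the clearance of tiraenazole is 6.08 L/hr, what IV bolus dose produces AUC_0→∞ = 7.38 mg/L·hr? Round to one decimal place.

Dose_iv = CL × AUC_0→∞
     = 6.08 × 7.38 = 44.8704 mg

Dose = 44.9 mg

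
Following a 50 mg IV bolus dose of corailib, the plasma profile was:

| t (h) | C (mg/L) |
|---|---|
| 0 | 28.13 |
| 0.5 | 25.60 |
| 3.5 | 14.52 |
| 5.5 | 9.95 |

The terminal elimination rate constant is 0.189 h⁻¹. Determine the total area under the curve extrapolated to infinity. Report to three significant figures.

AUC = 151 mg/L·h

Trapezoidal AUC_0→5.5:
  [0→0.5]: (28.13+25.60)/2 × 0.5 = 13.4325
  [0.5→3.5]: (25.60+14.52)/2 × 3 = 60.18
  [3.5→5.5]: (14.52+9.95)/2 × 2 = 24.47
  Sum = 98.0825 mg/L·h
Extrapolated tail: C_last / k_e = 9.95 / 0.189 = 52.646
AUC_0→∞ = 98.0825 + 52.646 = 150.7285 mg/L·h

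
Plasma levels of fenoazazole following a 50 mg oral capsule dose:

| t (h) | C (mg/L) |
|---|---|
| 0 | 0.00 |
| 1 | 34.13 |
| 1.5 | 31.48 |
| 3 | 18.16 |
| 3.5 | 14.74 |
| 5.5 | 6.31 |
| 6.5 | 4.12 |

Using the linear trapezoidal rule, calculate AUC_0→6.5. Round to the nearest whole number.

AUC = 105 mg/L·h

Trapezoidal AUC_0→6.5:
  [0→1]: (0.00+34.13)/2 × 1 = 17.065
  [1→1.5]: (34.13+31.48)/2 × 0.5 = 16.4025
  [1.5→3]: (31.48+18.16)/2 × 1.5 = 37.23
  [3→3.5]: (18.16+14.74)/2 × 0.5 = 8.225
  [3.5→5.5]: (14.74+6.31)/2 × 2 = 21.05
  [5.5→6.5]: (6.31+4.12)/2 × 1 = 5.215
  Sum = 105.1875 mg/L·h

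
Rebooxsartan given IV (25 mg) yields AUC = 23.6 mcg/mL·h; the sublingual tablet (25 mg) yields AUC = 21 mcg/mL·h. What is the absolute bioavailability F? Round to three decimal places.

F = 0.890

F = (AUC_ev / D_ev) / (AUC_iv / D_iv)
  = (21/25) / (23.6/25)
  = 0.84 / 0.944 = 0.8898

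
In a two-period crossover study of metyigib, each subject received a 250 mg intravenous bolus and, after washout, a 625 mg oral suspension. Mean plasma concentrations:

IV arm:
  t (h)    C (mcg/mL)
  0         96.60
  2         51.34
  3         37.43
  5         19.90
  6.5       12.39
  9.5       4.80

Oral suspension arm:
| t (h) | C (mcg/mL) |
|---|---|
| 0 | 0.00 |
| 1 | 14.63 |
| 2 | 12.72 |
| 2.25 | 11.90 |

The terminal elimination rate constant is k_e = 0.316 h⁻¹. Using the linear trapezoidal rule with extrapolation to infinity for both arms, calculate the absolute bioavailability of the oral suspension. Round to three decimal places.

F = 0.078

Trapezoidal AUC_0→9.5 (IV):
  [0→2]: (96.60+51.34)/2 × 2 = 147.94
  [2→3]: (51.34+37.43)/2 × 1 = 44.385
  [3→5]: (37.43+19.90)/2 × 2 = 57.33
  [5→6.5]: (19.90+12.39)/2 × 1.5 = 24.2175
  [6.5→9.5]: (12.39+4.80)/2 × 3 = 25.785
  Sum = 299.6575 mcg/mL·h
IV tail: 4.80/0.316 = 15.190; AUC_iv,0→∞ = 299.6575 + 15.190 = 314.8475 mcg/mL·h
Trapezoidal AUC_0→2.25 (oral suspension):
  [0→1]: (0.00+14.63)/2 × 1 = 7.315
  [1→2]: (14.63+12.72)/2 × 1 = 13.675
  [2→2.25]: (12.72+11.90)/2 × 0.25 = 3.0775
  Sum = 24.0675 mcg/mL·h
oral suspension tail: 11.90/0.316 = 37.658; AUC_ev,0→∞ = 24.0675 + 37.658 = 61.7255 mcg/mL·h
F = (AUC_ev/D_ev)/(AUC_iv/D_iv) = (61.7255/625)/(314.8475/250) = 0.0987608/1.25939 = 0.0784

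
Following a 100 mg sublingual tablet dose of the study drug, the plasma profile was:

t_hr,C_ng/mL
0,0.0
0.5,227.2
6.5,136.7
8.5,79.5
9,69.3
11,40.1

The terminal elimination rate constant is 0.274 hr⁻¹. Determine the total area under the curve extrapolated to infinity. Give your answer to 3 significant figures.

AUC = 1660 ng/mL·hr

Trapezoidal AUC_0→11:
  [0→0.5]: (0.0+227.2)/2 × 0.5 = 56.8
  [0.5→6.5]: (227.2+136.7)/2 × 6 = 1091.7
  [6.5→8.5]: (136.7+79.5)/2 × 2 = 216.2
  [8.5→9]: (79.5+69.3)/2 × 0.5 = 37.2
  [9→11]: (69.3+40.1)/2 × 2 = 109.4
  Sum = 1511.3 ng/mL·hr
Extrapolated tail: C_last / k_e = 40.1 / 0.274 = 146.350
AUC_0→∞ = 1511.3 + 146.350 = 1657.65 ng/mL·hr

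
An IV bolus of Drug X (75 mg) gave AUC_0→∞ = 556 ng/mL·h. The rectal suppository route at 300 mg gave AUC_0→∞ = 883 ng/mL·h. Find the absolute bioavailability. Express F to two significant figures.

F = 0.40

F = (AUC_ev / D_ev) / (AUC_iv / D_iv)
  = (883/300) / (556/75)
  = 2.94333 / 7.41333 = 0.3970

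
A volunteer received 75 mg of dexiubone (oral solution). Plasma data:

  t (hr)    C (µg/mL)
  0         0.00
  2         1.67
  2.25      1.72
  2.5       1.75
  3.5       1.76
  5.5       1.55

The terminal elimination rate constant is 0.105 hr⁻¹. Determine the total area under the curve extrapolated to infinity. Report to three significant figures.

AUC = 22.4 µg/mL·hr

Trapezoidal AUC_0→5.5:
  [0→2]: (0.00+1.67)/2 × 2 = 1.67
  [2→2.25]: (1.67+1.72)/2 × 0.25 = 0.42375
  [2.25→2.5]: (1.72+1.75)/2 × 0.25 = 0.43375
  [2.5→3.5]: (1.75+1.76)/2 × 1 = 1.755
  [3.5→5.5]: (1.76+1.55)/2 × 2 = 3.31
  Sum = 7.5925 µg/mL·hr
Extrapolated tail: C_last / k_e = 1.55 / 0.105 = 14.762
AUC_0→∞ = 7.5925 + 14.762 = 22.3545 µg/mL·hr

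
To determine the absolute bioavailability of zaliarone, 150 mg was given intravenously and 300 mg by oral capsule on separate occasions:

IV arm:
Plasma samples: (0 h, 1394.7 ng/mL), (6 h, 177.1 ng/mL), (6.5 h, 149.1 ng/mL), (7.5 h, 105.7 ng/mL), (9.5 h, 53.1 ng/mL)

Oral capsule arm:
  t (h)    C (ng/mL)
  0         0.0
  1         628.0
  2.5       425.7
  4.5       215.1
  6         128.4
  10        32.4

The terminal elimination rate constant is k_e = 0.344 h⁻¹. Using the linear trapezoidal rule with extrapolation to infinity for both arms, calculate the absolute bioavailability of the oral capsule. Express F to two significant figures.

Trapezoidal AUC_0→9.5 (IV):
  [0→6]: (1394.7+177.1)/2 × 6 = 4715.4
  [6→6.5]: (177.1+149.1)/2 × 0.5 = 81.55
  [6.5→7.5]: (149.1+105.7)/2 × 1 = 127.4
  [7.5→9.5]: (105.7+53.1)/2 × 2 = 158.8
  Sum = 5083.15 ng/mL·h
IV tail: 53.1/0.344 = 154.360; AUC_iv,0→∞ = 5083.15 + 154.360 = 5237.51 ng/mL·h
Trapezoidal AUC_0→10 (oral capsule):
  [0→1]: (0.0+628.0)/2 × 1 = 314.0
  [1→2.5]: (628.0+425.7)/2 × 1.5 = 790.275
  [2.5→4.5]: (425.7+215.1)/2 × 2 = 640.8
  [4.5→6]: (215.1+128.4)/2 × 1.5 = 257.625
  [6→10]: (128.4+32.4)/2 × 4 = 321.6
  Sum = 2324.3 ng/mL·h
oral capsule tail: 32.4/0.344 = 94.186; AUC_ev,0→∞ = 2324.3 + 94.186 = 2418.486 ng/mL·h
F = (AUC_ev/D_ev)/(AUC_iv/D_iv) = (2418.486/300)/(5237.51/150) = 8.06162/34.9167 = 0.2309

F = 0.23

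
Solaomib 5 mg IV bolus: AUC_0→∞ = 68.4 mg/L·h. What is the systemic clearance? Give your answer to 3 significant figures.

CL = 0.0731 L/h

CL = Dose_iv / AUC_0→∞
   = 5 / 68.4 = 0.0730994 L/h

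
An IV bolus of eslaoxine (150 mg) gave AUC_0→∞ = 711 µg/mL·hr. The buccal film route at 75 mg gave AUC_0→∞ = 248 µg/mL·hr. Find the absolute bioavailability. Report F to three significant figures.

F = 0.698

F = (AUC_ev / D_ev) / (AUC_iv / D_iv)
  = (248/75) / (711/150)
  = 3.30667 / 4.74 = 0.6976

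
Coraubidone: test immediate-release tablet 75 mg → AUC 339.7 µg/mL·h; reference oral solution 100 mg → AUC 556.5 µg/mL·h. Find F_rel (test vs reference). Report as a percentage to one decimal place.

F_rel = (AUC_test/D_test) / (AUC_ref/D_ref)
      = (339.7/75) / (556.5/100)
      = 4.52933 / 5.565 = 0.8139 = 81.39%

F_rel = 81.4%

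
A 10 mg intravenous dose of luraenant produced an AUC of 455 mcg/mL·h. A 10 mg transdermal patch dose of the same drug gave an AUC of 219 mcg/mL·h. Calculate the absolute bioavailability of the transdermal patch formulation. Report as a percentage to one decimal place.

F = 48.1%

F = (AUC_ev / D_ev) / (AUC_iv / D_iv)
  = (219/10) / (455/10)
  = 21.9 / 45.5 = 0.4813
  = 48.13%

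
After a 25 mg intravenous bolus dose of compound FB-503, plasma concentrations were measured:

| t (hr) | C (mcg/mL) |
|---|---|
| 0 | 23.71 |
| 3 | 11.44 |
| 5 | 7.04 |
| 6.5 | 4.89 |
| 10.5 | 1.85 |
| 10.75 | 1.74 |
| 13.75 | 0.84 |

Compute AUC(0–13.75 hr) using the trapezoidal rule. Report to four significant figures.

Trapezoidal AUC_0→13.75:
  [0→3]: (23.71+11.44)/2 × 3 = 52.725
  [3→5]: (11.44+7.04)/2 × 2 = 18.48
  [5→6.5]: (7.04+4.89)/2 × 1.5 = 8.9475
  [6.5→10.5]: (4.89+1.85)/2 × 4 = 13.48
  [10.5→10.75]: (1.85+1.74)/2 × 0.25 = 0.44875
  [10.75→13.75]: (1.74+0.84)/2 × 3 = 3.87
  Sum = 97.95125 mcg/mL·hr

AUC = 97.95 mcg/mL·hr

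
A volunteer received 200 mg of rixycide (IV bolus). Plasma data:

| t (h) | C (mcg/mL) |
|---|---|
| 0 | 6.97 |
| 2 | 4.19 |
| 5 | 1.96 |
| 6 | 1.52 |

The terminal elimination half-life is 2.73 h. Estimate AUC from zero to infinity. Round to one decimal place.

Trapezoidal AUC_0→6:
  [0→2]: (6.97+4.19)/2 × 2 = 11.16
  [2→5]: (4.19+1.96)/2 × 3 = 9.225
  [5→6]: (1.96+1.52)/2 × 1 = 1.74
  Sum = 22.125 mcg/mL·h
k_e = ln2 / t½ = 0.693147 / 2.73 = 0.2539 h^-1
Extrapolated tail: C_last / k_e = 1.52 / 0.2539 = 5.987
AUC_0→∞ = 22.125 + 5.987 = 28.112 mcg/mL·h

AUC = 28.1 mcg/mL·h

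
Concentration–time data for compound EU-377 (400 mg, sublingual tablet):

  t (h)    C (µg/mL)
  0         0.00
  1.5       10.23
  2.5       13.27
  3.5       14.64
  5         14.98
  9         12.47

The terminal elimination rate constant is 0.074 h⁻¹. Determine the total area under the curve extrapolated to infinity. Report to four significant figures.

Trapezoidal AUC_0→9:
  [0→1.5]: (0.00+10.23)/2 × 1.5 = 7.6725
  [1.5→2.5]: (10.23+13.27)/2 × 1 = 11.75
  [2.5→3.5]: (13.27+14.64)/2 × 1 = 13.955
  [3.5→5]: (14.64+14.98)/2 × 1.5 = 22.215
  [5→9]: (14.98+12.47)/2 × 4 = 54.9
  Sum = 110.4925 µg/mL·h
Extrapolated tail: C_last / k_e = 12.47 / 0.074 = 168.514
AUC_0→∞ = 110.4925 + 168.514 = 279.0065 µg/mL·h

AUC = 279.0 µg/mL·h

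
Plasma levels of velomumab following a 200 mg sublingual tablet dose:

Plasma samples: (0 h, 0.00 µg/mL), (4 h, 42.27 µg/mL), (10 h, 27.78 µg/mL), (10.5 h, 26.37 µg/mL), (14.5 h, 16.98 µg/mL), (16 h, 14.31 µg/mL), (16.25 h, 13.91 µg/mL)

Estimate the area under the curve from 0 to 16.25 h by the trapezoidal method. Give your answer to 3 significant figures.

Trapezoidal AUC_0→16.25:
  [0→4]: (0.00+42.27)/2 × 4 = 84.54
  [4→10]: (42.27+27.78)/2 × 6 = 210.15
  [10→10.5]: (27.78+26.37)/2 × 0.5 = 13.5375
  [10.5→14.5]: (26.37+16.98)/2 × 4 = 86.7
  [14.5→16]: (16.98+14.31)/2 × 1.5 = 23.4675
  [16→16.25]: (14.31+13.91)/2 × 0.25 = 3.5275
  Sum = 421.9225 µg/mL·h

AUC = 422 µg/mL·h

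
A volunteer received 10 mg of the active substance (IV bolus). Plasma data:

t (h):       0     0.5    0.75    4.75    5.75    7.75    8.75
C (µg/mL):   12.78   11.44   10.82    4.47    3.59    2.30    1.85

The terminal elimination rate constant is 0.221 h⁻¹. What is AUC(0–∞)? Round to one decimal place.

AUC = 59.8 µg/mL·h

Trapezoidal AUC_0→8.75:
  [0→0.5]: (12.78+11.44)/2 × 0.5 = 6.055
  [0.5→0.75]: (11.44+10.82)/2 × 0.25 = 2.7825
  [0.75→4.75]: (10.82+4.47)/2 × 4 = 30.58
  [4.75→5.75]: (4.47+3.59)/2 × 1 = 4.03
  [5.75→7.75]: (3.59+2.30)/2 × 2 = 5.89
  [7.75→8.75]: (2.30+1.85)/2 × 1 = 2.075
  Sum = 51.4125 µg/mL·h
Extrapolated tail: C_last / k_e = 1.85 / 0.221 = 8.371
AUC_0→∞ = 51.4125 + 8.371 = 59.7835 µg/mL·h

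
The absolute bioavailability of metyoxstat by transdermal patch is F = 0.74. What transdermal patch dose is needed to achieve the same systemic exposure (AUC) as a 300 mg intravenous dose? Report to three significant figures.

D_transdermal = 405 mg

For equal systemic exposure: F × D_ev = D_iv
D_ev = D_iv / F = 300 / 0.74 = 405.405 mg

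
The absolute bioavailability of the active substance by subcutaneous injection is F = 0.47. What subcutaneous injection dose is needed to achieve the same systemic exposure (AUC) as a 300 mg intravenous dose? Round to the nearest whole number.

For equal systemic exposure: F × D_ev = D_iv
D_ev = D_iv / F = 300 / 0.47 = 638.298 mg

D_subcutaneous = 638 mg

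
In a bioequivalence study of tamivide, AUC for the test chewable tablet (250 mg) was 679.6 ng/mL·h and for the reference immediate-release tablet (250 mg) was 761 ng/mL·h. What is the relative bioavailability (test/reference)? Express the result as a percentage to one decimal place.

F_rel = (AUC_test/D_test) / (AUC_ref/D_ref)
      = (679.6/250) / (761/250)
      = 2.7184 / 3.044 = 0.8930 = 89.30%

F_rel = 89.3%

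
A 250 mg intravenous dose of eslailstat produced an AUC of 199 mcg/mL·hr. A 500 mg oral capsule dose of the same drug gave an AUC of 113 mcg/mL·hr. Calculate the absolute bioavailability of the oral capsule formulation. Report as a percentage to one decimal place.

F = (AUC_ev / D_ev) / (AUC_iv / D_iv)
  = (113/500) / (199/250)
  = 0.226 / 0.796 = 0.2839
  = 28.39%

F = 28.4%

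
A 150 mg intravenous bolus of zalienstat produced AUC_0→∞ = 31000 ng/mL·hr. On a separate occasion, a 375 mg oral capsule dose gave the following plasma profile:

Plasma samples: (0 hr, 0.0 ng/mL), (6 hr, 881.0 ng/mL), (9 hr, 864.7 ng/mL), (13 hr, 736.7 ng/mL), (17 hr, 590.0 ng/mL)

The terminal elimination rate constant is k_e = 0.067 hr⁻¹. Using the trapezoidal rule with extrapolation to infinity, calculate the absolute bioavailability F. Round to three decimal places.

Trapezoidal AUC_0→17 (oral capsule):
  [0→6]: (0.0+881.0)/2 × 6 = 2643.0
  [6→9]: (881.0+864.7)/2 × 3 = 2618.55
  [9→13]: (864.7+736.7)/2 × 4 = 3202.8
  [13→17]: (736.7+590.0)/2 × 4 = 2653.4
  Sum = 11117.75 ng/mL·hr
Tail: C_last/k_e = 590.0/0.067 = 8805.970
AUC_0→∞ (oral capsule) = 11117.75 + 8805.970 = 19923.72 ng/mL·hr
F = (AUC_ev/D_ev)/(AUC_iv/D_iv) = (19923.72/375)/(31000/150) = 53.12992/206.667 = 0.2571

F = 0.257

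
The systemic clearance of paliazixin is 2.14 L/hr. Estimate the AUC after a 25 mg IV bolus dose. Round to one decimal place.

AUC = 11.7 mg/L·hr

AUC_0→∞ = Dose_iv / CL
        = 25 / 2.14 = 11.6822 mg/L·hr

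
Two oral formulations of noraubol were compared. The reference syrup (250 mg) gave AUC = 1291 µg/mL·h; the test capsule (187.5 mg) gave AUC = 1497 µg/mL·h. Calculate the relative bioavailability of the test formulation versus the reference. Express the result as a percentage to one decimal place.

F_rel = 154.6%

F_rel = (AUC_test/D_test) / (AUC_ref/D_ref)
      = (1497/187.5) / (1291/250)
      = 7.984 / 5.164 = 1.5461 = 154.61%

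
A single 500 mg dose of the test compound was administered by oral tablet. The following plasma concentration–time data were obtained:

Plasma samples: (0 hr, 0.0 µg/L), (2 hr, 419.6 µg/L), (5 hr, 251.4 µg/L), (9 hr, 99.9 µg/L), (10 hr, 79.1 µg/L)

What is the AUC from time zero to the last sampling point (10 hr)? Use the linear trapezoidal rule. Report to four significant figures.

AUC = 2218 µg/L·hr

Trapezoidal AUC_0→10:
  [0→2]: (0.0+419.6)/2 × 2 = 419.6
  [2→5]: (419.6+251.4)/2 × 3 = 1006.5
  [5→9]: (251.4+99.9)/2 × 4 = 702.6
  [9→10]: (99.9+79.1)/2 × 1 = 89.5
  Sum = 2218.2 µg/L·hr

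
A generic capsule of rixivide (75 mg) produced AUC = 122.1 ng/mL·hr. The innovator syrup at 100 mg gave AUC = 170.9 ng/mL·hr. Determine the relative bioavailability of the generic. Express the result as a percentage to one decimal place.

F_rel = (AUC_test/D_test) / (AUC_ref/D_ref)
      = (122.1/75) / (170.9/100)
      = 1.628 / 1.709 = 0.9526 = 95.26%

F_rel = 95.3%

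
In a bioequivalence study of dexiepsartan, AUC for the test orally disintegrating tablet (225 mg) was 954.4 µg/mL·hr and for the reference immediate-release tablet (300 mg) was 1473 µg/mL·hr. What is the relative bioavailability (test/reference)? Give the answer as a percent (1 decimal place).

F_rel = 86.4%

F_rel = (AUC_test/D_test) / (AUC_ref/D_ref)
      = (954.4/225) / (1473/300)
      = 4.24178 / 4.91 = 0.8639 = 86.39%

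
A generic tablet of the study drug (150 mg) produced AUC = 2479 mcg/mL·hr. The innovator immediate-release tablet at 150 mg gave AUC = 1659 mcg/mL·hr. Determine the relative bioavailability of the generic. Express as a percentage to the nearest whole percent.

F_rel = (AUC_test/D_test) / (AUC_ref/D_ref)
      = (2479/150) / (1659/150)
      = 16.5267 / 11.06 = 1.4943 = 149.43%

F_rel = 149%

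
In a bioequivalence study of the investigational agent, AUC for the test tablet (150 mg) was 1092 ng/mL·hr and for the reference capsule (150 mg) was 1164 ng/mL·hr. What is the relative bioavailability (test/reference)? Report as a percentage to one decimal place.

F_rel = (AUC_test/D_test) / (AUC_ref/D_ref)
      = (1092/150) / (1164/150)
      = 7.28 / 7.76 = 0.9381 = 93.81%

F_rel = 93.8%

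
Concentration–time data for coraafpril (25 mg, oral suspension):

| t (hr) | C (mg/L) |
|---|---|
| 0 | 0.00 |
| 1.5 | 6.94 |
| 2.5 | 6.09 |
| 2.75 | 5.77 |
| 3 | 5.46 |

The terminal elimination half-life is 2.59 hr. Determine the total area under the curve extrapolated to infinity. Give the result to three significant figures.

AUC = 35.0 mg/L·hr

Trapezoidal AUC_0→3:
  [0→1.5]: (0.00+6.94)/2 × 1.5 = 5.205
  [1.5→2.5]: (6.94+6.09)/2 × 1 = 6.515
  [2.5→2.75]: (6.09+5.77)/2 × 0.25 = 1.4825
  [2.75→3]: (5.77+5.46)/2 × 0.25 = 1.40375
  Sum = 14.60625 mg/L·hr
k_e = ln2 / t½ = 0.693147 / 2.59 = 0.2676 hr^-1
Extrapolated tail: C_last / k_e = 5.46 / 0.2676 = 20.404
AUC_0→∞ = 14.60625 + 20.404 = 35.01025 mg/L·hr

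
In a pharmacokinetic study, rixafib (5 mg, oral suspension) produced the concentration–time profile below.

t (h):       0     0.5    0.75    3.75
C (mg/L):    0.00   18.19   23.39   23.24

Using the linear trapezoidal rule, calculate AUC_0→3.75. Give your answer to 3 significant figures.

Trapezoidal AUC_0→3.75:
  [0→0.5]: (0.00+18.19)/2 × 0.5 = 4.5475
  [0.5→0.75]: (18.19+23.39)/2 × 0.25 = 5.1975
  [0.75→3.75]: (23.39+23.24)/2 × 3 = 69.945
  Sum = 79.69 mg/L·h

AUC = 79.7 mg/L·h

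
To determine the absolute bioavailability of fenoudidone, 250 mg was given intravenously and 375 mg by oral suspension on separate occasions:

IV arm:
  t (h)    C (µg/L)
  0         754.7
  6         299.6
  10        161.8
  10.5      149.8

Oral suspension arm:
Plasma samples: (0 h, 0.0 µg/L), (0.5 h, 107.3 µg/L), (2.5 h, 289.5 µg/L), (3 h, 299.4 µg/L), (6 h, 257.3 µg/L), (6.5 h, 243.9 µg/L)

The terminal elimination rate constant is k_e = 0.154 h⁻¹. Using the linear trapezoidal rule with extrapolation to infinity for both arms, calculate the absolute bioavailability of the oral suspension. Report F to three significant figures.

F = 0.404

Trapezoidal AUC_0→10.5 (IV):
  [0→6]: (754.7+299.6)/2 × 6 = 3162.9
  [6→10]: (299.6+161.8)/2 × 4 = 922.8
  [10→10.5]: (161.8+149.8)/2 × 0.5 = 77.9
  Sum = 4163.6 µg/L·h
IV tail: 149.8/0.154 = 972.727; AUC_iv,0→∞ = 4163.6 + 972.727 = 5136.327 µg/L·h
Trapezoidal AUC_0→6.5 (oral suspension):
  [0→0.5]: (0.0+107.3)/2 × 0.5 = 26.825
  [0.5→2.5]: (107.3+289.5)/2 × 2 = 396.8
  [2.5→3]: (289.5+299.4)/2 × 0.5 = 147.225
  [3→6]: (299.4+257.3)/2 × 3 = 835.05
  [6→6.5]: (257.3+243.9)/2 × 0.5 = 125.3
  Sum = 1531.2 µg/L·h
oral suspension tail: 243.9/0.154 = 1583.766; AUC_ev,0→∞ = 1531.2 + 1583.766 = 3114.966 µg/L·h
F = (AUC_ev/D_ev)/(AUC_iv/D_iv) = (3114.966/375)/(5136.327/250) = 8.306576/20.545308 = 0.4043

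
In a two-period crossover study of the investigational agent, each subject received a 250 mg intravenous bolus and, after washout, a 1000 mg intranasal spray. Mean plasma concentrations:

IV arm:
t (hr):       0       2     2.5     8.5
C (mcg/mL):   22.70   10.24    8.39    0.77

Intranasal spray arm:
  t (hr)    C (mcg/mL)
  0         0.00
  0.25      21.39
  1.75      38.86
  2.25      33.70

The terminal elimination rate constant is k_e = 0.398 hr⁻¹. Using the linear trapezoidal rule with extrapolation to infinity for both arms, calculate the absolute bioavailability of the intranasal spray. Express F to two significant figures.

F = 0.56

Trapezoidal AUC_0→8.5 (IV):
  [0→2]: (22.70+10.24)/2 × 2 = 32.94
  [2→2.5]: (10.24+8.39)/2 × 0.5 = 4.6575
  [2.5→8.5]: (8.39+0.77)/2 × 6 = 27.48
  Sum = 65.0775 mcg/mL·hr
IV tail: 0.77/0.398 = 1.935; AUC_iv,0→∞ = 65.0775 + 1.935 = 67.0125 mcg/mL·hr
Trapezoidal AUC_0→2.25 (intranasal spray):
  [0→0.25]: (0.00+21.39)/2 × 0.25 = 2.67375
  [0.25→1.75]: (21.39+38.86)/2 × 1.5 = 45.1875
  [1.75→2.25]: (38.86+33.70)/2 × 0.5 = 18.14
  Sum = 66.00125 mcg/mL·hr
intranasal spray tail: 33.70/0.398 = 84.673; AUC_ev,0→∞ = 66.00125 + 84.673 = 150.67425 mcg/mL·hr
F = (AUC_ev/D_ev)/(AUC_iv/D_iv) = (150.67425/1000)/(67.0125/250) = 0.15067425/0.26805 = 0.5621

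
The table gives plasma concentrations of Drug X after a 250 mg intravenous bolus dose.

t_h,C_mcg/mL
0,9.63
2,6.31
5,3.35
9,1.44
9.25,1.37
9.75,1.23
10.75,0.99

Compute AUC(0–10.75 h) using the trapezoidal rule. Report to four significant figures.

AUC = 42.12 mcg/mL·h

Trapezoidal AUC_0→10.75:
  [0→2]: (9.63+6.31)/2 × 2 = 15.94
  [2→5]: (6.31+3.35)/2 × 3 = 14.49
  [5→9]: (3.35+1.44)/2 × 4 = 9.58
  [9→9.25]: (1.44+1.37)/2 × 0.25 = 0.35125
  [9.25→9.75]: (1.37+1.23)/2 × 0.5 = 0.65
  [9.75→10.75]: (1.23+0.99)/2 × 1 = 1.11
  Sum = 42.12125 mcg/mL·h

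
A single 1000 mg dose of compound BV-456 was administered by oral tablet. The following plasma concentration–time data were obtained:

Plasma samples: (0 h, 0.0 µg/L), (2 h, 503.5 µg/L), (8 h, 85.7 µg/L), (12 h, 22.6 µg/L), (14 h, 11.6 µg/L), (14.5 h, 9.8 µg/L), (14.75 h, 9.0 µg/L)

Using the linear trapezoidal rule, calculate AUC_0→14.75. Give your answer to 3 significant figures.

Trapezoidal AUC_0→14.75:
  [0→2]: (0.0+503.5)/2 × 2 = 503.5
  [2→8]: (503.5+85.7)/2 × 6 = 1767.6
  [8→12]: (85.7+22.6)/2 × 4 = 216.6
  [12→14]: (22.6+11.6)/2 × 2 = 34.2
  [14→14.5]: (11.6+9.8)/2 × 0.5 = 5.35
  [14.5→14.75]: (9.8+9.0)/2 × 0.25 = 2.35
  Sum = 2529.6 µg/L·h

AUC = 2530 µg/L·h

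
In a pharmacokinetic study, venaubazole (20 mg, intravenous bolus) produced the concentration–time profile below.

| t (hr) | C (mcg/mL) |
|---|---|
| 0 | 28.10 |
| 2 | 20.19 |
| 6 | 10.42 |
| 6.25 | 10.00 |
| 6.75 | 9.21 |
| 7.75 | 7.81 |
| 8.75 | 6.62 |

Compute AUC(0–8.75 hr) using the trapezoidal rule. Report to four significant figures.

AUC = 132.6 mcg/mL·hr

Trapezoidal AUC_0→8.75:
  [0→2]: (28.10+20.19)/2 × 2 = 48.29
  [2→6]: (20.19+10.42)/2 × 4 = 61.22
  [6→6.25]: (10.42+10.00)/2 × 0.25 = 2.5525
  [6.25→6.75]: (10.00+9.21)/2 × 0.5 = 4.8025
  [6.75→7.75]: (9.21+7.81)/2 × 1 = 8.51
  [7.75→8.75]: (7.81+6.62)/2 × 1 = 7.215
  Sum = 132.59 mcg/mL·hr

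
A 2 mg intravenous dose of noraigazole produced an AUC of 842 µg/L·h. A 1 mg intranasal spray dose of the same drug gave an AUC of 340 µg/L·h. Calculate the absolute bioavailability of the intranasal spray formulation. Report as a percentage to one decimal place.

F = (AUC_ev / D_ev) / (AUC_iv / D_iv)
  = (340/1) / (842/2)
  = 340 / 421 = 0.8076
  = 80.76%

F = 80.8%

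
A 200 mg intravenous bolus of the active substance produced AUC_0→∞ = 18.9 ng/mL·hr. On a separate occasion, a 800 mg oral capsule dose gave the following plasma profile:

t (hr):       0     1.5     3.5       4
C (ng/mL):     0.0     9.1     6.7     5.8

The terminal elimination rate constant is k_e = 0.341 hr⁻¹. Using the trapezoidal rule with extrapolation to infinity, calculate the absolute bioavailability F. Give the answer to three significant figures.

F = 0.566

Trapezoidal AUC_0→4 (oral capsule):
  [0→1.5]: (0.0+9.1)/2 × 1.5 = 6.825
  [1.5→3.5]: (9.1+6.7)/2 × 2 = 15.8
  [3.5→4]: (6.7+5.8)/2 × 0.5 = 3.125
  Sum = 25.75 ng/mL·hr
Tail: C_last/k_e = 5.8/0.341 = 17.009
AUC_0→∞ (oral capsule) = 25.75 + 17.009 = 42.759 ng/mL·hr
F = (AUC_ev/D_ev)/(AUC_iv/D_iv) = (42.759/800)/(18.9/200) = 0.05344875/0.0945 = 0.5656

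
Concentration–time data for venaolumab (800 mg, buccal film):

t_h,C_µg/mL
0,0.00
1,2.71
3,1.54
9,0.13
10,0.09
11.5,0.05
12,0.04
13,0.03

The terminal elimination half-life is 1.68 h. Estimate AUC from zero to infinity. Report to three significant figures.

AUC = 11.0 µg/mL·h

Trapezoidal AUC_0→13:
  [0→1]: (0.00+2.71)/2 × 1 = 1.355
  [1→3]: (2.71+1.54)/2 × 2 = 4.25
  [3→9]: (1.54+0.13)/2 × 6 = 5.01
  [9→10]: (0.13+0.09)/2 × 1 = 0.11
  [10→11.5]: (0.09+0.05)/2 × 1.5 = 0.105
  [11.5→12]: (0.05+0.04)/2 × 0.5 = 0.0225
  [12→13]: (0.04+0.03)/2 × 1 = 0.035
  Sum = 10.8875 µg/mL·h
k_e = ln2 / t½ = 0.693147 / 1.68 = 0.4126 h^-1
Extrapolated tail: C_last / k_e = 0.03 / 0.4126 = 0.073
AUC_0→∞ = 10.8875 + 0.073 = 10.9605 µg/mL·h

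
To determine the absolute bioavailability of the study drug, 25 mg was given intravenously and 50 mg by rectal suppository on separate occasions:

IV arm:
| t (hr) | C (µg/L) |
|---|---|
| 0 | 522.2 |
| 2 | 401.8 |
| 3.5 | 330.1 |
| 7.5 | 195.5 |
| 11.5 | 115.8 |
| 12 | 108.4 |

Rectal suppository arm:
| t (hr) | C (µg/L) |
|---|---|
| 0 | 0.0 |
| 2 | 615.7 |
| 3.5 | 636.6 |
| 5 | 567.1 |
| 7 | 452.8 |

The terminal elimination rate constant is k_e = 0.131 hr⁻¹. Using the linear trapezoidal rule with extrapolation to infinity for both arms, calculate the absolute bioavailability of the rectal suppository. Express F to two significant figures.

Trapezoidal AUC_0→12 (IV):
  [0→2]: (522.2+401.8)/2 × 2 = 924.0
  [2→3.5]: (401.8+330.1)/2 × 1.5 = 548.925
  [3.5→7.5]: (330.1+195.5)/2 × 4 = 1051.2
  [7.5→11.5]: (195.5+115.8)/2 × 4 = 622.6
  [11.5→12]: (115.8+108.4)/2 × 0.5 = 56.05
  Sum = 3202.775 µg/L·hr
IV tail: 108.4/0.131 = 827.481; AUC_iv,0→∞ = 3202.775 + 827.481 = 4030.256 µg/L·hr
Trapezoidal AUC_0→7 (rectal suppository):
  [0→2]: (0.0+615.7)/2 × 2 = 615.7
  [2→3.5]: (615.7+636.6)/2 × 1.5 = 939.225
  [3.5→5]: (636.6+567.1)/2 × 1.5 = 902.775
  [5→7]: (567.1+452.8)/2 × 2 = 1019.9
  Sum = 3477.6 µg/L·hr
rectal suppository tail: 452.8/0.131 = 3456.489; AUC_ev,0→∞ = 3477.6 + 3456.489 = 6934.089 µg/L·hr
F = (AUC_ev/D_ev)/(AUC_iv/D_iv) = (6934.089/50)/(4030.256/25) = 138.68178/161.21024 = 0.8603

F = 0.86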